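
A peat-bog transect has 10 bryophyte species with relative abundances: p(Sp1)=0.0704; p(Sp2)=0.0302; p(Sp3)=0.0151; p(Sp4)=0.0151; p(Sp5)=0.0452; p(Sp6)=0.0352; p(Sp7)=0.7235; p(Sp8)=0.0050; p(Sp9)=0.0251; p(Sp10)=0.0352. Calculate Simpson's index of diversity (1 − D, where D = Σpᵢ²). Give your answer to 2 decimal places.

0.47

D = 0.0704² + 0.0302² + 0.0151² + 0.0151² + 0.0452² + 0.0352² + 0.7235² + 0.005² + 0.0251² + 0.0352² = 0.0050 + 0.0009 + 0.0002 + 0.0002 + 0.0020 + 0.0012 + 0.5235 + 0.0000 + 0.0006 + 0.0012 = 0.5350 (working shown to 4 dp, full precision carried).
So 1 − D = 0.4650, i.e. 0.47 to 2 decimal places.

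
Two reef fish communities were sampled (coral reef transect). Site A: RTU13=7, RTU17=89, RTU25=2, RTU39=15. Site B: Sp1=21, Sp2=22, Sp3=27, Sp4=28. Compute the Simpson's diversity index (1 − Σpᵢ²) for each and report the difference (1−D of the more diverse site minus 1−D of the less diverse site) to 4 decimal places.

0.3882

Site A: N=113, proportions 0.061947, 0.787611, 0.017699, 0.132743, giving 1−D = 0.357898 (working shown to 6 dp, full precision carried).
Site B: N=98, proportions 0.214286, 0.22449, 0.27551, 0.285714, giving 1−D = 0.746147.
Difference = |0.357898 − 0.746147| = 0.388249, i.e. 0.3882 to 4 decimal places.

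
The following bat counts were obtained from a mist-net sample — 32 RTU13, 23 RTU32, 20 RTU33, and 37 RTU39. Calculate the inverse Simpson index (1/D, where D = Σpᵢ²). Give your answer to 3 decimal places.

3.776

Total N = 32+23+20+37 = 112, so the proportions are 0.2857143, 0.2053571, 0.1785714, 0.3303571 (working shown to 7 dp, full precision carried).
D = 0.2857143² + 0.2053571² + 0.1785714² + 0.3303571² = 0.0816327 + 0.0421716 + 0.0318878 + 0.1091358 = 0.2648278.
So 1/D = 3.77604, i.e. 3.776 to 3 decimal places.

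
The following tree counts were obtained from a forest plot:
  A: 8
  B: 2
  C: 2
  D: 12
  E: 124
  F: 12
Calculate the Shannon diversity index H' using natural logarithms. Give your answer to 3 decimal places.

0.845

Total N = 8+2+2+12+124+12 = 160, so the proportions are 0.05, 0.0125, 0.0125, 0.075, 0.775, 0.075 (working shown to 5 dp, full precision carried).
Each pᵢ ln pᵢ term: 0.05×(-2.99573)=-0.14979, 0.0125×(-4.38203)=-0.05478, 0.0125×(-4.38203)=-0.05478, 0.075×(-2.59027)=-0.19427, 0.775×(-0.25489)=-0.19754, 0.075×(-2.59027)=-0.19427.
Sum = -0.84542, so H' = 0.845.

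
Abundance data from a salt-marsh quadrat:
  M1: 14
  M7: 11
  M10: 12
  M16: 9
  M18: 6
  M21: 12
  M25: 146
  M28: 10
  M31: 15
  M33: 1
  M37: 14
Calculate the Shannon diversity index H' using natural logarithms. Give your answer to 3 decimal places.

1.595

Total N = 14+11+12+9+6+12+146+10+15+1+14 = 250, so the proportions are 0.056, 0.044, 0.048, 0.036, 0.024, 0.048, 0.584, 0.04, 0.06, 0.004, 0.056 (working shown to 5 dp, full precision carried).
Each pᵢ ln pᵢ term: 0.056×(-2.88240)=-0.16141, 0.044×(-3.12357)=-0.13744, 0.048×(-3.03655)=-0.14575, 0.036×(-3.32424)=-0.11967, 0.024×(-3.72970)=-0.08951, 0.048×(-3.03655)=-0.14575, 0.584×(-0.53785)=-0.31411, 0.04×(-3.21888)=-0.12876, 0.06×(-2.81341)=-0.16880, 0.004×(-5.52146)=-0.02209, 0.056×(-2.88240)=-0.16141.
Sum = -1.59471, so H' = 1.595.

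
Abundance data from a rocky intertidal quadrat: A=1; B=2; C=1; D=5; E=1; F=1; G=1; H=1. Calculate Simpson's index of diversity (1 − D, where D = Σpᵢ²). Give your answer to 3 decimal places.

Total N = 1+2+1+5+1+1+1+1 = 13, so the proportions are 0.07692, 0.15385, 0.07692, 0.38462, 0.07692, 0.07692, 0.07692, 0.07692 (working shown to 5 dp, full precision carried).
D = 0.07692² + 0.15385² + 0.07692² + 0.38462² + 0.07692² + 0.07692² + 0.07692² + 0.07692² = 0.00592 + 0.02367 + 0.00592 + 0.14793 + 0.00592 + 0.00592 + 0.00592 + 0.00592 = 0.20710.
So 1 − D = 0.79290, i.e. 0.793 to 3 decimal places.

0.793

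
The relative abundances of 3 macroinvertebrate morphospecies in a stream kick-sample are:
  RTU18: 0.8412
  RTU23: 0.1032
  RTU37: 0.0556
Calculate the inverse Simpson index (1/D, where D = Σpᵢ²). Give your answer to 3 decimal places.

D = 0.8412² + 0.1032² + 0.0556² = 0.707617 + 0.010650 + 0.003091 = 0.721359 (working shown to 6 dp, full precision carried).
So 1/D = 1.38627, i.e. 1.386 to 3 decimal places.

1.386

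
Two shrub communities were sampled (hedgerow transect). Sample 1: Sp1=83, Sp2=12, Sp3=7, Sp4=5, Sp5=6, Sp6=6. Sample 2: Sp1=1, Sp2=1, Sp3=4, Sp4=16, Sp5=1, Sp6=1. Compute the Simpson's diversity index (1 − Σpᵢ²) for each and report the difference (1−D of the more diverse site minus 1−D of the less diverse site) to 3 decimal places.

Sample 1: N=119, proportions 0.69748, 0.10084, 0.05882, 0.04202, 0.05042, 0.05042, giving 1−D = 0.49304 (working shown to 5 dp, full precision carried).
Sample 2: N=24, proportions 0.04167, 0.04167, 0.16667, 0.66667, 0.04167, 0.04167, giving 1−D = 0.52083.
Difference = |0.49304 − 0.52083| = 0.02779, i.e. 0.028 to 3 decimal places.

0.028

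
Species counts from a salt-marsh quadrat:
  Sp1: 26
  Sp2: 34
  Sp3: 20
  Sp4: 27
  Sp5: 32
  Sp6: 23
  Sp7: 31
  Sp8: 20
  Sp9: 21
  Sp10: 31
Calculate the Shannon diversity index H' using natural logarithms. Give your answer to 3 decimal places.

2.284

Total N = 26+34+20+27+32+23+31+20+21+31 = 265, so the proportions are 0.09811, 0.1283, 0.07547, 0.10189, 0.12075, 0.08679, 0.11698, 0.07547, 0.07925, 0.11698 (working shown to 5 dp, full precision carried).
Each pᵢ ln pᵢ term: 0.09811×(-2.32163)=-0.22778, 0.1283×(-2.05337)=-0.26345, 0.07547×(-2.58400)=-0.19502, 0.10189×(-2.28389)=-0.23270, 0.12075×(-2.11399)=-0.25527, 0.08679×(-2.44424)=-0.21214, 0.11698×(-2.14574)=-0.25101, 0.07547×(-2.58400)=-0.19502, 0.07925×(-2.53521)=-0.20090, 0.11698×(-2.14574)=-0.25101.
Sum = -2.28431, so H' = 2.284.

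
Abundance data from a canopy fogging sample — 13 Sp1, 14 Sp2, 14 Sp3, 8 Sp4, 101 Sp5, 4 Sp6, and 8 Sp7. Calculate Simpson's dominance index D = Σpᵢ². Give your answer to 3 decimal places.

Total N = 13+14+14+8+101+4+8 = 162, so the proportions are 0.08025, 0.08642, 0.08642, 0.04938, 0.62346, 0.02469, 0.04938 (working shown to 5 dp, full precision carried).
D = 0.08025² + 0.08642² + 0.08642² + 0.04938² + 0.62346² + 0.02469² + 0.04938² = 0.00644 + 0.00747 + 0.00747 + 0.00244 + 0.38870 + 0.00061 + 0.00244 = 0.41556.
To 3 decimal places, D = 0.416.

0.416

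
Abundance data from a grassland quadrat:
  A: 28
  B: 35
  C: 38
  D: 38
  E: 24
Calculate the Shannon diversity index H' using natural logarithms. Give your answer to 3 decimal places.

Total N = 28+35+38+38+24 = 163, so the proportions are 0.17178, 0.21472, 0.23313, 0.23313, 0.14724 (working shown to 5 dp, full precision carried).
Each pᵢ ln pᵢ term: 0.17178×(-1.76155)=-0.30260, 0.21472×(-1.53840)=-0.33033, 0.23313×(-1.45616)=-0.33947, 0.23313×(-1.45616)=-0.33947, 0.14724×(-1.91570)=-0.28207.
Sum = -1.59394, so H' = 1.594.

1.594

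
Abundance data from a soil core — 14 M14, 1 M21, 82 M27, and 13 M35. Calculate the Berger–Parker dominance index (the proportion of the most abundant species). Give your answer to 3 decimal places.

0.745

Total N = 14+1+82+13 = 110, so the proportions are 0.12727, 0.00909, 0.74545, 0.11818 (working shown to 5 dp, full precision carried).
The largest proportion is 0.74545, i.e. d = 0.745 to 3 decimal places.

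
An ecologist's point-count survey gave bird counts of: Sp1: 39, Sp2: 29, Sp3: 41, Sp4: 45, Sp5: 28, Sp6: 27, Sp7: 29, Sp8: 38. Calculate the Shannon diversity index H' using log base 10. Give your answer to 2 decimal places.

Total N = 39+29+41+45+28+27+29+38 = 276, so the proportions are 0.1413, 0.1051, 0.1486, 0.163, 0.1014, 0.0978, 0.1051, 0.1377 (working shown to 4 dp, full precision carried).
Each pᵢ log₁₀ pᵢ term: 0.1413×(-0.8498)=-0.1201, 0.1051×(-0.9785)=-0.1028, 0.1486×(-0.8281)=-0.1230, 0.163×(-0.7877)=-0.1284, 0.1014×(-0.9938)=-0.1008, 0.0978×(-1.0095)=-0.0988, 0.1051×(-0.9785)=-0.1028, 0.1377×(-0.8611)=-0.1186.
Sum = -0.8953, so H' = 0.90.

0.90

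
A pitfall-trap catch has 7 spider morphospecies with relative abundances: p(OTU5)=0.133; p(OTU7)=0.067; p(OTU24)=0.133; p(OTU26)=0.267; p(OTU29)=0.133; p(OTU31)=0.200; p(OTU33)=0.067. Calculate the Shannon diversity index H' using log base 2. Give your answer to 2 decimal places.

Each pᵢ log₂ pᵢ term (working shown to 4 dp, full precision carried): 0.133×(-2.9105)=-0.3871, 0.067×(-3.8997)=-0.2613, 0.133×(-2.9105)=-0.3871, 0.267×(-1.9051)=-0.5087, 0.133×(-2.9105)=-0.3871, 0.2×(-2.3219)=-0.4644, 0.067×(-3.8997)=-0.2613.
Sum = -2.6569, so H' = 2.66.

2.66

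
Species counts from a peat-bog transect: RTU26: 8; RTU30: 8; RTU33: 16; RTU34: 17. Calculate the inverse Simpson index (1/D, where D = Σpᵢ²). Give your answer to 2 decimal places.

Total N = 8+8+16+17 = 49, so the proportions are 0.163265, 0.163265, 0.326531, 0.346939 (working shown to 6 dp, full precision carried).
D = 0.163265² + 0.163265² + 0.326531² + 0.346939² = 0.026656 + 0.026656 + 0.106622 + 0.120367 = 0.280300.
So 1/D = 3.5676, i.e. 3.57 to 2 decimal places.

3.57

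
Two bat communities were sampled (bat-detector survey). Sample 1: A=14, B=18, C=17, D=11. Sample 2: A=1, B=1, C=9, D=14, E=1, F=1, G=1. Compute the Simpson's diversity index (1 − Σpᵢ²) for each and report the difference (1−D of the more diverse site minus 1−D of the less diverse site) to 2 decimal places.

0.10

Sample 1: N=60, proportions 0.2333, 0.3, 0.2833, 0.1833, giving 1−D = 0.7417 (working shown to 4 dp, full precision carried).
Sample 2: N=28, proportions 0.0357, 0.0357, 0.3214, 0.5, 0.0357, 0.0357, 0.0357, giving 1−D = 0.6403.
Difference = |0.7417 − 0.6403| = 0.1014, i.e. 0.10 to 2 decimal places.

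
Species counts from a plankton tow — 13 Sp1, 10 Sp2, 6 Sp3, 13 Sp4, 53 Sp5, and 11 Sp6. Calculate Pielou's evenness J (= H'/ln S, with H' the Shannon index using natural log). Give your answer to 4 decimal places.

Total N = 13+10+6+13+53+11 = 106, so the proportions are 0.122642, 0.09434, 0.056604, 0.122642, 0.5, 0.103774 (working shown to 6 dp, full precision carried).
H' = −Σ pᵢ ln pᵢ = −((-0.257362) + (-0.222722) + (-0.162548) + (-0.257362) + (-0.346574) + (-0.235104)) = 1.481671.
With S = 6 species, ln S = 1.791759, so J = 1.481671/1.791759 = 0.826936, i.e. 0.8269 to 4 decimal places.

0.8269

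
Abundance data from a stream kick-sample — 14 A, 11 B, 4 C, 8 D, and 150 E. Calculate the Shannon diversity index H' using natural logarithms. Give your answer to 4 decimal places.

0.7546

Total N = 14+11+4+8+150 = 187, so the proportions are 0.074866, 0.058824, 0.02139, 0.042781, 0.802139 (working shown to 6 dp, full precision carried).
Each pᵢ ln pᵢ term: 0.074866×(-2.592051)=-0.194057, 0.058824×(-2.833213)=-0.166660, 0.02139×(-3.844814)=-0.082242, 0.042781×(-3.151667)=-0.134831, 0.802139×(-0.220473)=-0.176850.
Sum = -0.754640, so H' = 0.7546.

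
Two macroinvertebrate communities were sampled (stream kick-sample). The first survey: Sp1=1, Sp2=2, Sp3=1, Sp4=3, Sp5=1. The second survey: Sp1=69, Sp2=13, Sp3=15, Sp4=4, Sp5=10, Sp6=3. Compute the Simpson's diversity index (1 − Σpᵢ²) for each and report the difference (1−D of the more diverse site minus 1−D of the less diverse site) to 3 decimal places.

0.156

The first survey: N=8, proportions 0.125, 0.25, 0.125, 0.375, 0.125, giving 1−D = 0.75000 (working shown to 5 dp, full precision carried).
The second survey: N=114, proportions 0.60526, 0.11404, 0.13158, 0.03509, 0.08772, 0.02632, giving 1−D = 0.59372.
Difference = |0.75000 − 0.59372| = 0.15628, i.e. 0.156 to 3 decimal places.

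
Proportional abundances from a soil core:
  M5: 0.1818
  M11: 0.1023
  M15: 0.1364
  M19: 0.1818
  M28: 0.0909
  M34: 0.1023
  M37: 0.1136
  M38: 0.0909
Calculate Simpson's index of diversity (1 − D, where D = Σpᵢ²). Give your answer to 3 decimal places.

0.865

D = 0.1818² + 0.1023² + 0.1364² + 0.1818² + 0.0909² + 0.1023² + 0.1136² + 0.0909² = 0.03305 + 0.01047 + 0.01860 + 0.03305 + 0.00826 + 0.01047 + 0.01290 + 0.00826 = 0.13507 (working shown to 5 dp, full precision carried).
So 1 − D = 0.86493, i.e. 0.865 to 3 decimal places.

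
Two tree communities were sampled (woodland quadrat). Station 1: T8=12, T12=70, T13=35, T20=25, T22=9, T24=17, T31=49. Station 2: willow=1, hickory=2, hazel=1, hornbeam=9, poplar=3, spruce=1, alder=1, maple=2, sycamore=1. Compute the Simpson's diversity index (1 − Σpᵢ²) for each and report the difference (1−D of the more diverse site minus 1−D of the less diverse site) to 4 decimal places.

0.0283

Station 1: N=217, proportions 0.0553, 0.322581, 0.16129, 0.115207, 0.041475, 0.078341, 0.225806, giving 1−D = 0.794750 (working shown to 6 dp, full precision carried).
Station 2: N=21, proportions 0.047619, 0.095238, 0.047619, 0.428571, 0.142857, 0.047619, 0.047619, 0.095238, 0.047619, giving 1−D = 0.766440.
Difference = |0.794750 − 0.766440| = 0.028310, i.e. 0.0283 to 4 decimal places.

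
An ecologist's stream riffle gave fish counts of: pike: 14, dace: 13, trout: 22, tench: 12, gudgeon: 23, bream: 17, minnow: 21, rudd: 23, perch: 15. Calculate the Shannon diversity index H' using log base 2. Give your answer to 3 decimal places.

3.129

Total N = 14+13+22+12+23+17+21+23+15 = 160, so the proportions are 0.0875, 0.08125, 0.1375, 0.075, 0.14375, 0.10625, 0.13125, 0.14375, 0.09375 (working shown to 5 dp, full precision carried).
Each pᵢ log₂ pᵢ term: 0.0875×(-3.51457)=-0.30753, 0.08125×(-3.62149)=-0.29425, 0.1375×(-2.86250)=-0.39359, 0.075×(-3.73697)=-0.28027, 0.14375×(-2.79837)=-0.40227, 0.10625×(-3.23447)=-0.34366, 0.13125×(-2.92961)=-0.38451, 0.14375×(-2.79837)=-0.40227, 0.09375×(-3.41504)=-0.32016.
Sum = -3.12850, so H' = 3.129.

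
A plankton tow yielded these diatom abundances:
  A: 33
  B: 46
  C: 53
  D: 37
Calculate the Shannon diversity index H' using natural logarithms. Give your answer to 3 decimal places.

1.369

Total N = 33+46+53+37 = 169, so the proportions are 0.19527, 0.27219, 0.31361, 0.21893 (working shown to 5 dp, full precision carried).
Each pᵢ ln pᵢ term: 0.19527×(-1.63339)=-0.31895, 0.27219×(-1.30126)=-0.35419, 0.31361×(-1.15961)=-0.36366, 0.21893×(-1.51898)=-0.33256.
Sum = -1.36936, so H' = 1.369.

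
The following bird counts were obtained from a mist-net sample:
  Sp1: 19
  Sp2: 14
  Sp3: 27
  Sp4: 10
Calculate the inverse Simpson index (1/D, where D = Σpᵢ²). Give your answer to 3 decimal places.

Total N = 19+14+27+10 = 70, so the proportions are 0.2714286, 0.2, 0.3857143, 0.1428571 (working shown to 7 dp, full precision carried).
D = 0.2714286² + 0.2² + 0.3857143² + 0.1428571² = 0.0736735 + 0.0400000 + 0.1487755 + 0.0204082 = 0.2828571.
So 1/D = 3.53535, i.e. 3.535 to 3 decimal places.

3.535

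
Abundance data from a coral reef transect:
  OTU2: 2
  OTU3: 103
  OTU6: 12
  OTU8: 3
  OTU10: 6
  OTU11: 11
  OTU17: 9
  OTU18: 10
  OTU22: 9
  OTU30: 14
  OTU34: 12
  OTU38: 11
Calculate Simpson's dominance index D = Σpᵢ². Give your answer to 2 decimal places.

0.29

Total N = 2+103+12+3+6+11+9+10+9+14+12+11 = 202, so the proportions are 0.0099, 0.5099, 0.0594, 0.0149, 0.0297, 0.0545, 0.0446, 0.0495, 0.0446, 0.0693, 0.0594, 0.0545 (working shown to 4 dp, full precision carried).
D = 0.0099² + 0.5099² + 0.0594² + 0.0149² + 0.0297² + 0.0545² + 0.0446² + 0.0495² + 0.0446² + 0.0693² + 0.0594² + 0.0545² = 0.0001 + 0.2600 + 0.0035 + 0.0002 + 0.0009 + 0.0030 + 0.0020 + 0.0025 + 0.0020 + 0.0048 + 0.0035 + 0.0030 = 0.2854.
To 2 decimal places, D = 0.29.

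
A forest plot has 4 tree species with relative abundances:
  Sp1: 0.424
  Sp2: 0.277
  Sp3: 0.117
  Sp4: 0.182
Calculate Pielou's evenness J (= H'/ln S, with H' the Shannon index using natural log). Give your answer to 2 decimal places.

H' = −Σ pᵢ ln pᵢ = −((-0.3638) + (-0.3556) + (-0.2510) + (-0.3101)) = 1.2805 (working shown to 4 dp, full precision carried).
With S = 4 species, ln S = 1.3863, so J = 1.2805/1.3863 = 0.9237, i.e. 0.92 to 2 decimal places.

0.92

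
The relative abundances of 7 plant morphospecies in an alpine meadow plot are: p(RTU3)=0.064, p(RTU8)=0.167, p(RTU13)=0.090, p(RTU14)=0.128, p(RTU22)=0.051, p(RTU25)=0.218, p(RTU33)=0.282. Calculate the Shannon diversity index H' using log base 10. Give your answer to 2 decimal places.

0.78

Each pᵢ log₁₀ pᵢ term (working shown to 4 dp, full precision carried): 0.064×(-1.1938)=-0.0764, 0.167×(-0.7773)=-0.1298, 0.09×(-1.0458)=-0.0941, 0.128×(-0.8928)=-0.1143, 0.051×(-1.2924)=-0.0659, 0.218×(-0.6615)=-0.1442, 0.282×(-0.5498)=-0.1550.
Sum = -0.7798, so H' = 0.78.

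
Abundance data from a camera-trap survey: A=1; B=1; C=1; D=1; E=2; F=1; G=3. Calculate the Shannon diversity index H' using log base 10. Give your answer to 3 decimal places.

Total N = 1+1+1+1+2+1+3 = 10, so the proportions are 0.1, 0.1, 0.1, 0.1, 0.2, 0.1, 0.3 (working shown to 5 dp, full precision carried).
Each pᵢ log₁₀ pᵢ term: 0.1×(-1.00000)=-0.10000, 0.1×(-1.00000)=-0.10000, 0.1×(-1.00000)=-0.10000, 0.1×(-1.00000)=-0.10000, 0.2×(-0.69897)=-0.13979, 0.1×(-1.00000)=-0.10000, 0.3×(-0.52288)=-0.15686.
Sum = -0.79666, so H' = 0.797.

0.797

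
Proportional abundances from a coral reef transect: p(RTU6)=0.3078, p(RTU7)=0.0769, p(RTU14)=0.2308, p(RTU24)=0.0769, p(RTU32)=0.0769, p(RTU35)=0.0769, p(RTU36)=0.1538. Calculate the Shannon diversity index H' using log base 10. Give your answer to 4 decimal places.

Each pᵢ log₁₀ pᵢ term (working shown to 6 dp, full precision carried): 0.3078×(-0.511731)=-0.157511, 0.0769×(-1.114074)=-0.085672, 0.2308×(-0.636764)=-0.146965, 0.0769×(-1.114074)=-0.085672, 0.0769×(-1.114074)=-0.085672, 0.0769×(-1.114074)=-0.085672, 0.1538×(-0.813044)=-0.125046.
Sum = -0.772211, so H' = 0.7722.

0.7722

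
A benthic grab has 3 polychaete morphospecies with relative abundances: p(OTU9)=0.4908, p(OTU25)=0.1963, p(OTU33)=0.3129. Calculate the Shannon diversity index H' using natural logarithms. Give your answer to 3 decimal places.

1.032

Each pᵢ ln pᵢ term (working shown to 5 dp, full precision carried): 0.4908×(-0.71172)=-0.34931, 0.1963×(-1.62811)=-0.31960, 0.3129×(-1.16187)=-0.36355.
Sum = -1.03246, so H' = 1.032.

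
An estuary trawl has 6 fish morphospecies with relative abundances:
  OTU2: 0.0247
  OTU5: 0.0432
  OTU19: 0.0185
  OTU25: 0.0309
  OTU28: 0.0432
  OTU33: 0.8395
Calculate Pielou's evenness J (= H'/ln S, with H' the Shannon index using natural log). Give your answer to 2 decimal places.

0.39

H' = −Σ pᵢ ln pᵢ = −((-0.0914) + (-0.1357) + (-0.0738) + (-0.1074) + (-0.1357) + (-0.1469)) = 0.6910 (working shown to 4 dp, full precision carried).
With S = 6 species, ln S = 1.7918, so J = 0.6910/1.7918 = 0.3857, i.e. 0.39 to 2 decimal places.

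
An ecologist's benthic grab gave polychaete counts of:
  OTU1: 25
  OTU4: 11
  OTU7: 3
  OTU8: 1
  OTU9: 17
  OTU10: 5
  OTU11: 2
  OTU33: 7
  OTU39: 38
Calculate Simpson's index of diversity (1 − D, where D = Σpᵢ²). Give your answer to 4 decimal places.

0.7839

Total N = 25+11+3+1+17+5+2+7+38 = 109, so the proportions are 0.229358, 0.100917, 0.027523, 0.009174, 0.155963, 0.045872, 0.018349, 0.06422, 0.348624 (working shown to 6 dp, full precision carried).
D = 0.229358² + 0.100917² + 0.027523² + 0.009174² + 0.155963² + 0.045872² + 0.018349² + 0.06422² + 0.348624² = 0.052605 + 0.010184 + 0.000758 + 0.000084 + 0.024325 + 0.002104 + 0.000337 + 0.004124 + 0.121539 = 0.216059.
So 1 − D = 0.783941, i.e. 0.7839 to 4 decimal places.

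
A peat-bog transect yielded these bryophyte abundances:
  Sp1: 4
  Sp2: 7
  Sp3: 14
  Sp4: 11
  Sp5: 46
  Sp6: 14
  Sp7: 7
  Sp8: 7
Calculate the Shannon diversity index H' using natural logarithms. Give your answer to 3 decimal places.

1.766

Total N = 4+7+14+11+46+14+7+7 = 110, so the proportions are 0.03636, 0.06364, 0.12727, 0.1, 0.41818, 0.12727, 0.06364, 0.06364 (working shown to 5 dp, full precision carried).
Each pᵢ ln pᵢ term: 0.03636×(-3.31419)=-0.12052, 0.06364×(-2.75457)=-0.17529, 0.12727×(-2.06142)=-0.26236, 0.1×(-2.30259)=-0.23026, 0.41818×(-0.87184)=-0.36459, 0.12727×(-2.06142)=-0.26236, 0.06364×(-2.75457)=-0.17529, 0.06364×(-2.75457)=-0.17529.
Sum = -1.76596, so H' = 1.766.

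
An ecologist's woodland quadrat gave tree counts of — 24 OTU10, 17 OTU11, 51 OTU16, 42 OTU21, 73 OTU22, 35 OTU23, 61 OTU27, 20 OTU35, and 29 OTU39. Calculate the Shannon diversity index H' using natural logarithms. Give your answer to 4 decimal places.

2.0911

Total N = 24+17+51+42+73+35+61+20+29 = 352, so the proportions are 0.06818182, 0.04829545, 0.14488636, 0.11931818, 0.20738636, 0.09943182, 0.17329545, 0.05681818, 0.08238636 (working shown to 8 dp, full precision carried).
Each pᵢ ln pᵢ term: 0.06818182×(-2.68557735)=-0.18310755, 0.04829545×(-3.03041783)=-0.14635541, 0.14488636×(-1.93180554)=-0.27989228, 0.11931818×(-2.12596156)=-0.25366587, 0.20738636×(-1.57317173)=-0.32625437, 0.09943182×(-2.30828311)=-0.22951679, 0.17329545×(-1.75275731)=-0.30374487, 0.05681818×(-2.86789890)=-0.16294880, 0.08238636×(-2.49633535)=-0.20566399.
Sum = -2.09114992, so H' = 2.0911.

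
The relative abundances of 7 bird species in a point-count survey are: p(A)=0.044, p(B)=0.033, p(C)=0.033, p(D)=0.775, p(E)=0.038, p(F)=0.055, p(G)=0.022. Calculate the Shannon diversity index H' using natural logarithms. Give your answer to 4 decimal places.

0.9279

Each pᵢ ln pᵢ term (working shown to 6 dp, full precision carried): 0.044×(-3.123566)=-0.137437, 0.033×(-3.411248)=-0.112571, 0.033×(-3.411248)=-0.112571, 0.775×(-0.254892)=-0.197541, 0.038×(-3.270169)=-0.124266, 0.055×(-2.900422)=-0.159523, 0.022×(-3.816713)=-0.083968.
Sum = -0.927878, so H' = 0.9279.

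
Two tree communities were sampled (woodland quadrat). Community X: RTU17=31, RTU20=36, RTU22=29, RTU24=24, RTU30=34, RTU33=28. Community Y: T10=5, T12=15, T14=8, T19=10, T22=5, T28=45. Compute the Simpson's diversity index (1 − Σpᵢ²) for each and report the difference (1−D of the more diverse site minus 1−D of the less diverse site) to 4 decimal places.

0.1487

Community X: N=182, proportions 0.17032967, 0.1978022, 0.15934066, 0.13186813, 0.18681319, 0.15384615, giving 1−D = 0.83051564 (working shown to 8 dp, full precision carried).
Community Y: N=88, proportions 0.05681818, 0.17045455, 0.09090909, 0.11363636, 0.05681818, 0.51136364, giving 1−D = 0.68181818.
Difference = |0.83051564 − 0.68181818| = 0.14869746, i.e. 0.1487 to 4 decimal places.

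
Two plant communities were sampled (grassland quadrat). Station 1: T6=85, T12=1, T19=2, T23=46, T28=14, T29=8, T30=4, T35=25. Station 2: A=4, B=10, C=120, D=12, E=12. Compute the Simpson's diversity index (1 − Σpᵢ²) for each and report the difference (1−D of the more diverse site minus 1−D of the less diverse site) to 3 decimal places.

Station 1: N=185, proportions 0.45946, 0.00541, 0.01081, 0.24865, 0.07568, 0.04324, 0.02162, 0.13514, giving 1−D = 0.70060 (working shown to 5 dp, full precision carried).
Station 2: N=158, proportions 0.02532, 0.06329, 0.75949, 0.07595, 0.07595, giving 1−D = 0.40699.
Difference = |0.70060 − 0.40699| = 0.29361, i.e. 0.294 to 3 decimal places.

0.294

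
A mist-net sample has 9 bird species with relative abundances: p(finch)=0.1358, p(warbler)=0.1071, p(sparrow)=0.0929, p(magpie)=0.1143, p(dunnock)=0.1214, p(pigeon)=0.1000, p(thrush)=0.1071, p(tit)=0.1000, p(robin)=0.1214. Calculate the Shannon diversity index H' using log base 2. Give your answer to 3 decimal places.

Each pᵢ log₂ pᵢ term (working shown to 5 dp, full precision carried): 0.1358×(-2.88044)=-0.39116, 0.1071×(-3.22297)=-0.34518, 0.0929×(-3.42818)=-0.31848, 0.1143×(-3.12910)=-0.35766, 0.1214×(-3.04216)=-0.36932, 0.1×(-3.32193)=-0.33219, 0.1071×(-3.22297)=-0.34518, 0.1×(-3.32193)=-0.33219, 0.1214×(-3.04216)=-0.36932.
Sum = -3.16068, so H' = 3.161.

3.161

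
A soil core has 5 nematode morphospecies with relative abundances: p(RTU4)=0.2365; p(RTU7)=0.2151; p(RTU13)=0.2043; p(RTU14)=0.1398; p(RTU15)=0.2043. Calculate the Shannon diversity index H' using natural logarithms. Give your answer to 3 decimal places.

Each pᵢ ln pᵢ term (working shown to 5 dp, full precision carried): 0.2365×(-1.44181)=-0.34099, 0.2151×(-1.53665)=-0.33053, 0.2043×(-1.58817)=-0.32446, 0.1398×(-1.96754)=-0.27506, 0.2043×(-1.58817)=-0.32446.
Sum = -1.59551, so H' = 1.596.

1.596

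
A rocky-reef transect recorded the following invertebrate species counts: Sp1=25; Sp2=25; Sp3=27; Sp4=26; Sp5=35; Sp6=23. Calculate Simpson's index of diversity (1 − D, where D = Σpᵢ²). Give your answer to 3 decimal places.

0.830

Total N = 25+25+27+26+35+23 = 161, so the proportions are 0.15528, 0.15528, 0.1677, 0.16149, 0.21739, 0.14286 (working shown to 5 dp, full precision carried).
D = 0.15528² + 0.15528² + 0.1677² + 0.16149² + 0.21739² + 0.14286² = 0.02411 + 0.02411 + 0.02812 + 0.02608 + 0.04726 + 0.02041 = 0.17009.
So 1 − D = 0.82991, i.e. 0.830 to 3 decimal places.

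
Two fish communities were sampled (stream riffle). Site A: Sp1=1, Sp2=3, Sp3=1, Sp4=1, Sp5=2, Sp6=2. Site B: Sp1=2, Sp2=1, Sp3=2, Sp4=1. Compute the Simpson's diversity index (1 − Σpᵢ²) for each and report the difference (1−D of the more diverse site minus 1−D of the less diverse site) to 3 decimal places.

Site A: N=10, proportions 0.1, 0.3, 0.1, 0.1, 0.2, 0.2, giving 1−D = 0.80000 (working shown to 5 dp, full precision carried).
Site B: N=6, proportions 0.33333, 0.16667, 0.33333, 0.16667, giving 1−D = 0.72222.
Difference = |0.80000 − 0.72222| = 0.07778, i.e. 0.078 to 3 decimal places.

0.078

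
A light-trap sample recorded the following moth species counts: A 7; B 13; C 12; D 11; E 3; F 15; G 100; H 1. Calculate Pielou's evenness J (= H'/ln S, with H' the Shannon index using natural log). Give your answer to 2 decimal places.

Total N = 7+13+12+11+3+15+100+1 = 162, so the proportions are 0.0432, 0.0802, 0.0741, 0.0679, 0.0185, 0.0926, 0.6173, 0.0062 (working shown to 4 dp, full precision carried).
H' = −Σ pᵢ ln pᵢ = −((-0.1358) + (-0.2024) + (-0.1928) + (-0.1826) + (-0.0739) + (-0.2203) + (-0.2978) + (-0.0314)) = 1.3370.
With S = 8 species, ln S = 2.0794, so J = 1.3370/2.0794 = 0.6430, i.e. 0.64 to 2 decimal places.

0.64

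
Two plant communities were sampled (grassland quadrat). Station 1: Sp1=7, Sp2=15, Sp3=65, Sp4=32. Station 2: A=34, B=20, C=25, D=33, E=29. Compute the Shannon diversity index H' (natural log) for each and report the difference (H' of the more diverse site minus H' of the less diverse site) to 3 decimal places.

0.481

Station 1: N=119, proportions 0.05882, 0.12605, 0.54622, 0.26891, giving H' = 1.11122 (working shown to 5 dp, full precision carried).
Station 2: N=141, proportions 0.24113, 0.14184, 0.1773, 0.23404, 0.20567, giving H' = 1.59189.
Difference = |1.11122 − 1.59189| = 0.48067, i.e. 0.481 to 3 decimal places.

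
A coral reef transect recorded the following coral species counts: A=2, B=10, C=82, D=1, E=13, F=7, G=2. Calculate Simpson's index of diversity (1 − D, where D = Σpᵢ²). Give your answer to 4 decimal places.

0.4849

Total N = 2+10+82+1+13+7+2 = 117, so the proportions are 0.017094, 0.08547, 0.700855, 0.008547, 0.111111, 0.059829, 0.017094 (working shown to 6 dp, full precision carried).
D = 0.017094² + 0.08547² + 0.700855² + 0.008547² + 0.111111² + 0.059829² + 0.017094² = 0.000292 + 0.007305 + 0.491197 + 0.000073 + 0.012346 + 0.003580 + 0.000292 = 0.515085.
So 1 − D = 0.484915, i.e. 0.4849 to 4 decimal places.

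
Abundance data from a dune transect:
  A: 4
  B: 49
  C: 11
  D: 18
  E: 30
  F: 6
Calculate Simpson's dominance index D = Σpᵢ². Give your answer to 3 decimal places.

Total N = 4+49+11+18+30+6 = 118, so the proportions are 0.0339, 0.41525, 0.09322, 0.15254, 0.25424, 0.05085 (working shown to 5 dp, full precision carried).
D = 0.0339² + 0.41525² + 0.09322² + 0.15254² + 0.25424² + 0.05085² = 0.00115 + 0.17244 + 0.00869 + 0.02327 + 0.06464 + 0.00259 = 0.27277.
To 3 decimal places, D = 0.273.

0.273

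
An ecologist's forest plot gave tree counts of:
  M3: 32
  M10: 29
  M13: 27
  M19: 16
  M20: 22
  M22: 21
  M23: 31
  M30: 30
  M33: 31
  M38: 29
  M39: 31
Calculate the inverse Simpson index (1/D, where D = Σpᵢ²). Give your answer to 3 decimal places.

10.644

Total N = 32+29+27+16+22+21+31+30+31+29+31 = 299, so the proportions are 0.10702341, 0.09698997, 0.090301, 0.05351171, 0.0735786, 0.07023411, 0.10367893, 0.10033445, 0.10367893, 0.09698997, 0.10367893 (working shown to 8 dp, full precision carried).
D = 0.10702341² + 0.09698997² + 0.090301² + 0.05351171² + 0.0735786² + 0.07023411² + 0.10367893² + 0.10033445² + 0.10367893² + 0.09698997² + 0.10367893² = 0.01145401 + 0.00940705 + 0.00815427 + 0.00286350 + 0.00541381 + 0.00493283 + 0.01074932 + 0.01006700 + 0.01074932 + 0.00940705 + 0.01074932 = 0.09394749.
So 1/D = 10.64424, i.e. 10.644 to 3 decimal places.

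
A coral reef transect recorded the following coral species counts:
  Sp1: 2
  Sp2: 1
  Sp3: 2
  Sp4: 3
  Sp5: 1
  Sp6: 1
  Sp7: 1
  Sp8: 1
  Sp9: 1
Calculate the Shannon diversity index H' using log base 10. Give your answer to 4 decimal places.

Total N = 2+1+2+3+1+1+1+1+1 = 13, so the proportions are 0.153846, 0.076923, 0.153846, 0.230769, 0.076923, 0.076923, 0.076923, 0.076923, 0.076923 (working shown to 6 dp, full precision carried).
Each pᵢ log₁₀ pᵢ term: 0.153846×(-0.812913)=-0.125064, 0.076923×(-1.113943)=-0.085688, 0.153846×(-0.812913)=-0.125064, 0.230769×(-0.636822)=-0.146959, 0.076923×(-1.113943)=-0.085688, 0.076923×(-1.113943)=-0.085688, 0.076923×(-1.113943)=-0.085688, 0.076923×(-1.113943)=-0.085688, 0.076923×(-1.113943)=-0.085688.
Sum = -0.911214, so H' = 0.9112.

0.9112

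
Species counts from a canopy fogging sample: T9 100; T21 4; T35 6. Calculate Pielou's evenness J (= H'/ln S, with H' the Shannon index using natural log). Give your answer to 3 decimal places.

0.333

Total N = 100+4+6 = 110, so the proportions are 0.90909, 0.03636, 0.05455 (working shown to 5 dp, full precision carried).
H' = −Σ pᵢ ln pᵢ = −((-0.08665) + (-0.12052) + (-0.15866)) = 0.36582.
With S = 3 species, ln S = 1.09861, so J = 0.36582/1.09861 = 0.33298, i.e. 0.333 to 3 decimal places.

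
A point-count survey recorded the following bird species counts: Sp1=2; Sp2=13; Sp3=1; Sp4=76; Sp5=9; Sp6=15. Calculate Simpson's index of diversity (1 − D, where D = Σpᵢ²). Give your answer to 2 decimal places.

Total N = 2+13+1+76+9+15 = 116, so the proportions are 0.0172, 0.1121, 0.0086, 0.6552, 0.0776, 0.1293 (working shown to 4 dp, full precision carried).
D = 0.0172² + 0.1121² + 0.0086² + 0.6552² + 0.0776² + 0.1293² = 0.0003 + 0.0126 + 0.0001 + 0.4293 + 0.0060 + 0.0167 = 0.4649.
So 1 − D = 0.5351, i.e. 0.54 to 2 decimal places.

0.54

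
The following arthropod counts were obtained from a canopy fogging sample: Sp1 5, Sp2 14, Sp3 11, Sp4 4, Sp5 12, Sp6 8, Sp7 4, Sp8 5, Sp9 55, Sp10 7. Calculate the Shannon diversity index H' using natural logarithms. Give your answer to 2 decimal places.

Total N = 5+14+11+4+12+8+4+5+55+7 = 125, so the proportions are 0.04, 0.112, 0.088, 0.032, 0.096, 0.064, 0.032, 0.04, 0.44, 0.056 (working shown to 4 dp, full precision carried).
Each pᵢ ln pᵢ term: 0.04×(-3.2189)=-0.1288, 0.112×(-2.1893)=-0.2452, 0.088×(-2.4304)=-0.2139, 0.032×(-3.4420)=-0.1101, 0.096×(-2.3434)=-0.2250, 0.064×(-2.7489)=-0.1759, 0.032×(-3.4420)=-0.1101, 0.04×(-3.2189)=-0.1288, 0.44×(-0.8210)=-0.3612, 0.056×(-2.8824)=-0.1614.
Sum = -1.8604, so H' = 1.86.

1.86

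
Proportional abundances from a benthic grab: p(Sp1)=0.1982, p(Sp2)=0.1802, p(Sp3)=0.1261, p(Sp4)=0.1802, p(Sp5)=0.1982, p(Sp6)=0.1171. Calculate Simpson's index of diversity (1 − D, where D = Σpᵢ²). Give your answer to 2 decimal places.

0.83

D = 0.1982² + 0.1802² + 0.1261² + 0.1802² + 0.1982² + 0.1171² = 0.0393 + 0.0325 + 0.0159 + 0.0325 + 0.0393 + 0.0137 = 0.1731 (working shown to 4 dp, full precision carried).
So 1 − D = 0.8269, i.e. 0.83 to 2 decimal places.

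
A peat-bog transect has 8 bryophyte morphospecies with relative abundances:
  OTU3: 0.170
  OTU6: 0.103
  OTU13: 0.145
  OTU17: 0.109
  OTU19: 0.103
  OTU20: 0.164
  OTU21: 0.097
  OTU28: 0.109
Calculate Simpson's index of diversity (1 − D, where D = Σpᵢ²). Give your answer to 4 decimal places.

0.8688

D = 0.17² + 0.103² + 0.145² + 0.109² + 0.103² + 0.164² + 0.097² + 0.109² = 0.028900 + 0.010609 + 0.021025 + 0.011881 + 0.010609 + 0.026896 + 0.009409 + 0.011881 = 0.131210 (working shown to 6 dp, full precision carried).
So 1 − D = 0.868790, i.e. 0.8688 to 4 decimal places.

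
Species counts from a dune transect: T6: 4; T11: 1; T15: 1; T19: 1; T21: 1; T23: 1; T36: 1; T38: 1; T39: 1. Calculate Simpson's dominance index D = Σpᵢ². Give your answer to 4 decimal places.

Total N = 4+1+1+1+1+1+1+1+1 = 12, so the proportions are 0.333333, 0.083333, 0.083333, 0.083333, 0.083333, 0.083333, 0.083333, 0.083333, 0.083333 (working shown to 6 dp, full precision carried).
D = 0.333333² + 0.083333² + 0.083333² + 0.083333² + 0.083333² + 0.083333² + 0.083333² + 0.083333² + 0.083333² = 0.111111 + 0.006944 + 0.006944 + 0.006944 + 0.006944 + 0.006944 + 0.006944 + 0.006944 + 0.006944 = 0.166667.
To 4 decimal places, D = 0.1667.

0.1667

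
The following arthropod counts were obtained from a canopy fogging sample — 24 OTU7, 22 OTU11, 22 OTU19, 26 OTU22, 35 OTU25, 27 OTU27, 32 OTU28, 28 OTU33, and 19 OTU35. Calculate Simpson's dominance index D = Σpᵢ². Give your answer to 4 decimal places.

Total N = 24+22+22+26+35+27+32+28+19 = 235, so the proportions are 0.102128, 0.093617, 0.093617, 0.110638, 0.148936, 0.114894, 0.13617, 0.119149, 0.080851 (working shown to 6 dp, full precision carried).
D = 0.102128² + 0.093617² + 0.093617² + 0.110638² + 0.148936² + 0.114894² + 0.13617² + 0.119149² + 0.080851² = 0.010430 + 0.008764 + 0.008764 + 0.012241 + 0.022182 + 0.013201 + 0.018542 + 0.014196 + 0.006537 = 0.114857.
To 4 decimal places, D = 0.1149.

0.1149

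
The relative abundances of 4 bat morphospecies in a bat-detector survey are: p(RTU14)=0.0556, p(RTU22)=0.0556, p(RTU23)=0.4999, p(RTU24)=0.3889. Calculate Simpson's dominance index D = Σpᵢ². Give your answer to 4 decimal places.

D = 0.0556² + 0.0556² + 0.4999² + 0.3889² = 0.003091 + 0.003091 + 0.249900 + 0.151243 = 0.407326 (working shown to 6 dp, full precision carried).
To 4 decimal places, D = 0.4073.

0.4073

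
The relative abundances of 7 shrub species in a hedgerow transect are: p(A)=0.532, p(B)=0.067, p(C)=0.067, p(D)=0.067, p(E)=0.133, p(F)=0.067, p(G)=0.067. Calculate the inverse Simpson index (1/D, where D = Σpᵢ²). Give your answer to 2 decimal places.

D = 0.532² + 0.067² + 0.067² + 0.067² + 0.133² + 0.067² + 0.067² = 0.28302 + 0.00449 + 0.00449 + 0.00449 + 0.01769 + 0.00449 + 0.00449 = 0.32316 (working shown to 5 dp, full precision carried).
So 1/D = 3.0945, i.e. 3.09 to 2 decimal places.

3.09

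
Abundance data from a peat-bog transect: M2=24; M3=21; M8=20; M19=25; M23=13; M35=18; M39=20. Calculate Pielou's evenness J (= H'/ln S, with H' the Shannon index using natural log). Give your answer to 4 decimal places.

0.9910

Total N = 24+21+20+25+13+18+20 = 141, so the proportions are 0.170213, 0.148936, 0.141844, 0.177305, 0.092199, 0.12766, 0.141844 (working shown to 6 dp, full precision carried).
H' = −Σ pᵢ ln pᵢ = −((-0.301397) + (-0.283610) + (-0.277025) + (-0.306717) + (-0.219784) + (-0.262773) + (-0.277025)) = 1.928331.
With S = 7 species, ln S = 1.945910, so J = 1.928331/1.945910 = 0.990966, i.e. 0.9910 to 4 decimal places.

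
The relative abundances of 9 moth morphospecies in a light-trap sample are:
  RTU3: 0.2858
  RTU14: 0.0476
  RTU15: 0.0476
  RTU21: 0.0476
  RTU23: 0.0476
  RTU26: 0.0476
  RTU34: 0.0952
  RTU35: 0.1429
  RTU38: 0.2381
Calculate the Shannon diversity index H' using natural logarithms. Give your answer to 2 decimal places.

1.93

Each pᵢ ln pᵢ term (working shown to 4 dp, full precision carried): 0.2858×(-1.2525)=-0.3580, 0.0476×(-3.0449)=-0.1449, 0.0476×(-3.0449)=-0.1449, 0.0476×(-3.0449)=-0.1449, 0.0476×(-3.0449)=-0.1449, 0.0476×(-3.0449)=-0.1449, 0.0952×(-2.3518)=-0.2239, 0.1429×(-1.9456)=-0.2780, 0.2381×(-1.4351)=-0.3417.
Sum = -1.9263, so H' = 1.93.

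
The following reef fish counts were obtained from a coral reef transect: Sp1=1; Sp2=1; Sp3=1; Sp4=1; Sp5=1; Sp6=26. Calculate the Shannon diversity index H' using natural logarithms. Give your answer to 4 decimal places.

Total N = 1+1+1+1+1+26 = 31, so the proportions are 0.032258, 0.032258, 0.032258, 0.032258, 0.032258, 0.83871 (working shown to 6 dp, full precision carried).
Each pᵢ ln pᵢ term: 0.032258×(-3.433987)=-0.110774, 0.032258×(-3.433987)=-0.110774, 0.032258×(-3.433987)=-0.110774, 0.032258×(-3.433987)=-0.110774, 0.032258×(-3.433987)=-0.110774, 0.83871×(-0.175891)=-0.147521.
Sum = -0.701390, so H' = 0.7014.

0.7014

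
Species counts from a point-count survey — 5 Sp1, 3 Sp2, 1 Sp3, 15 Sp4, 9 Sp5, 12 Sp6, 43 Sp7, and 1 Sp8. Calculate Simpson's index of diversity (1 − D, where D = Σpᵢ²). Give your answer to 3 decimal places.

0.705

Total N = 5+3+1+15+9+12+43+1 = 89, so the proportions are 0.05618, 0.03371, 0.01124, 0.16854, 0.10112, 0.13483, 0.48315, 0.01124 (working shown to 5 dp, full precision carried).
D = 0.05618² + 0.03371² + 0.01124² + 0.16854² + 0.10112² + 0.13483² + 0.48315² + 0.01124² = 0.00316 + 0.00114 + 0.00013 + 0.02841 + 0.01023 + 0.01818 + 0.23343 + 0.00013 = 0.29479.
So 1 − D = 0.70521, i.e. 0.705 to 3 decimal places.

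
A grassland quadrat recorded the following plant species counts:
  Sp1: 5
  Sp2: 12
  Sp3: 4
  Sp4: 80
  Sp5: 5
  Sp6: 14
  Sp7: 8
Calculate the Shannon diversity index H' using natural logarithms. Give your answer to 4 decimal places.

Total N = 5+12+4+80+5+14+8 = 128, so the proportions are 0.039062, 0.09375, 0.03125, 0.625, 0.039062, 0.109375, 0.0625 (working shown to 6 dp, full precision carried).
Each pᵢ ln pᵢ term: 0.039062×(-3.242592)=-0.126664, 0.09375×(-2.367124)=-0.221918, 0.03125×(-3.465736)=-0.108304, 0.625×(-0.470004)=-0.293752, 0.039062×(-3.242592)=-0.126664, 0.109375×(-2.212973)=-0.242044, 0.0625×(-2.772589)=-0.173287.
Sum = -1.292633, so H' = 1.2926.

1.2926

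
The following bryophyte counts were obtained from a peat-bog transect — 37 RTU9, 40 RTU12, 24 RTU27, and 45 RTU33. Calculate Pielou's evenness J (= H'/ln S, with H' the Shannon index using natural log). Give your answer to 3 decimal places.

0.983

Total N = 37+40+24+45 = 146, so the proportions are 0.25342, 0.27397, 0.16438, 0.30822 (working shown to 5 dp, full precision carried).
H' = −Σ pᵢ ln pᵢ = −((-0.34787) + (-0.35472) + (-0.29680) + (-0.36276)) = 1.36215.
With S = 4 species, ln S = 1.38629, so J = 1.36215/1.38629 = 0.98259, i.e. 0.983 to 3 decimal places.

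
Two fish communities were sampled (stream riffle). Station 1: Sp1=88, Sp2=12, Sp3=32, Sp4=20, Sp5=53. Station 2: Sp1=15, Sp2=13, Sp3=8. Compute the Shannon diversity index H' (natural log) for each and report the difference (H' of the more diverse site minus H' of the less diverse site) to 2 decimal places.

0.33

Station 1: N=205, proportions 0.4293, 0.0585, 0.1561, 0.0976, 0.2585, giving H' = 1.3958 (working shown to 4 dp, full precision carried).
Station 2: N=36, proportions 0.4167, 0.3611, 0.2222, giving H' = 1.0668.
Difference = |1.3958 − 1.0668| = 0.3290, i.e. 0.33 to 2 decimal places.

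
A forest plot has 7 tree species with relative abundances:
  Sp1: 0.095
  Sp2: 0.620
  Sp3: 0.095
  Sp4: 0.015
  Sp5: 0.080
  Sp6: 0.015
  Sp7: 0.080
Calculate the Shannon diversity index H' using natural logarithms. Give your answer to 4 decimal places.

Each pᵢ ln pᵢ term (working shown to 6 dp, full precision carried): 0.095×(-2.353878)=-0.223618, 0.62×(-0.478036)=-0.296382, 0.095×(-2.353878)=-0.223618, 0.015×(-4.199705)=-0.062996, 0.08×(-2.525729)=-0.202058, 0.015×(-4.199705)=-0.062996, 0.08×(-2.525729)=-0.202058.
Sum = -1.273727, so H' = 1.2737.

1.2737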